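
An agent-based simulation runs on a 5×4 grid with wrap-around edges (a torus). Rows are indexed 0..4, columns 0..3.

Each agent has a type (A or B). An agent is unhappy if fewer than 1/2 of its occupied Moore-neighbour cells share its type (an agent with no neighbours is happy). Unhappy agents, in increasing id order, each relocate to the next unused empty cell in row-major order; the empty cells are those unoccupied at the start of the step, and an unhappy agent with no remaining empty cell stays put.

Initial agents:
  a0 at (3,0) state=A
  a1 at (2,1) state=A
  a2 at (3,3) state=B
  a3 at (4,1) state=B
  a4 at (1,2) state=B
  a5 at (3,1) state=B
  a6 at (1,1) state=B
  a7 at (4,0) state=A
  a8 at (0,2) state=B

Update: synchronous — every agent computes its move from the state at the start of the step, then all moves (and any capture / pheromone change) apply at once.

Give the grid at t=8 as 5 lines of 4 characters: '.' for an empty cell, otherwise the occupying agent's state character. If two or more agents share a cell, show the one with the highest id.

.ABB
ABB.
.ABB
....
....

t=1: a0@(0,0):A a1@(0,1):A a2@(0,3):B a3@(4,1):B a4@(1,2):B a5@(1,0):B a6@(1,1):B a7@(1,3):A a8@(0,2):B
t=2: a0@(2,0):A a1@(2,1):A a2@(0,3):B a3@(2,2):B a4@(1,2):B a5@(2,3):B a6@(1,1):B a7@(3,0):A a8@(0,2):B
t=3: a0@(2,0):A a1@(0,0):A a2@(0,3):B a3@(2,2):B a4@(1,2):B a5@(2,3):B a6@(1,1):B a7@(3,0):A a8@(0,2):B
t=4: a0@(0,1):A a1@(1,0):A a2@(0,3):B a3@(2,2):B a4@(1,2):B a5@(2,3):B a6@(1,1):B a7@(3,0):A a8@(0,2):B
t=5: a0@(0,0):A a1@(1,3):A a2@(0,3):B a3@(2,2):B a4@(1,2):B a5@(2,3):B a6@(1,1):B a7@(2,0):A a8@(0,2):B
t=6: a0@(0,1):A a1@(1,0):A a2@(0,3):B a3@(2,2):B a4@(1,2):B a5@(2,3):B a6@(1,1):B a7@(2,1):A a8@(0,2):B
t=7: a0@(0,0):A a1@(1,3):A a2@(0,3):B a3@(2,2):B a4@(1,2):B a5@(2,3):B a6@(1,1):B a7@(2,0):A a8@(0,2):B
t=8: a0@(0,1):A a1@(1,0):A a2@(0,3):B a3@(2,2):B a4@(1,2):B a5@(2,3):B a6@(1,1):B a7@(2,1):A a8@(0,2):B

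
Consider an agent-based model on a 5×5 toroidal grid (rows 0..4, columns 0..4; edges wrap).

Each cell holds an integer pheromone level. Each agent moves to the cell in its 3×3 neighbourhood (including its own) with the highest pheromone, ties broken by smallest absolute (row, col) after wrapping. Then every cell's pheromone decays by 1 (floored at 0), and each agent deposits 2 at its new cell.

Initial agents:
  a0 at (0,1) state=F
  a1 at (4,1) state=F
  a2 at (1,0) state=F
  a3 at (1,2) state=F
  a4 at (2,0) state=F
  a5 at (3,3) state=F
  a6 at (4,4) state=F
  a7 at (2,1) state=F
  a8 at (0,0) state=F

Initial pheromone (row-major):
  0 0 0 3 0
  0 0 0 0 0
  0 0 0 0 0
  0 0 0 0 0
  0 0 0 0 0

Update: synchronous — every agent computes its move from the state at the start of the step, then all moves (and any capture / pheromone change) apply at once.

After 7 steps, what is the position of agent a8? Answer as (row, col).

t=1: a0@(0,0) a1@(0,0) a2@(0,0) a3@(0,3) a4@(1,0) a5@(2,2) a6@(0,3) a7@(1,0) a8@(0,0) | pheromone: 8 0 0 6 0 / 4 0 0 0 0 / 0 0 2 0 0 / 0 0 0 0 0 / 0 0 0 0 0
t=2: a0@(0,0) a1@(0,0) a2@(0,0) a3@(0,3) a4@(0,0) a5@(2,2) a6@(0,3) a7@(0,0) a8@(0,0) | pheromone: 19 0 0 9 0 / 3 0 0 0 0 / 0 0 3 0 0 / 0 0 0 0 0 / 0 0 0 0 0
t=3: a0@(0,0) a1@(0,0) a2@(0,0) a3@(0,3) a4@(0,0) a5@(2,2) a6@(0,3) a7@(0,0) a8@(0,0) | pheromone: 30 0 0 12 0 / 2 0 0 0 0 / 0 0 4 0 0 / 0 0 0 0 0 / 0 0 0 0 0
t=4: a0@(0,0) a1@(0,0) a2@(0,0) a3@(0,3) a4@(0,0) a5@(2,2) a6@(0,3) a7@(0,0) a8@(0,0) | pheromone: 41 0 0 15 0 / 1 0 0 0 0 / 0 0 5 0 0 / 0 0 0 0 0 / 0 0 0 0 0
t=5: a0@(0,0) a1@(0,0) a2@(0,0) a3@(0,3) a4@(0,0) a5@(2,2) a6@(0,3) a7@(0,0) a8@(0,0) | pheromone: 52 0 0 18 0 / 0 0 0 0 0 / 0 0 6 0 0 / 0 0 0 0 0 / 0 0 0 0 0
t=6: a0@(0,0) a1@(0,0) a2@(0,0) a3@(0,3) a4@(0,0) a5@(2,2) a6@(0,3) a7@(0,0) a8@(0,0) | pheromone: 63 0 0 21 0 / 0 0 0 0 0 / 0 0 7 0 0 / 0 0 0 0 0 / 0 0 0 0 0
t=7: a0@(0,0) a1@(0,0) a2@(0,0) a3@(0,3) a4@(0,0) a5@(2,2) a6@(0,3) a7@(0,0) a8@(0,0) | pheromone: 74 0 0 24 0 / 0 0 0 0 0 / 0 0 8 0 0 / 0 0 0 0 0 / 0 0 0 0 0

(0, 0)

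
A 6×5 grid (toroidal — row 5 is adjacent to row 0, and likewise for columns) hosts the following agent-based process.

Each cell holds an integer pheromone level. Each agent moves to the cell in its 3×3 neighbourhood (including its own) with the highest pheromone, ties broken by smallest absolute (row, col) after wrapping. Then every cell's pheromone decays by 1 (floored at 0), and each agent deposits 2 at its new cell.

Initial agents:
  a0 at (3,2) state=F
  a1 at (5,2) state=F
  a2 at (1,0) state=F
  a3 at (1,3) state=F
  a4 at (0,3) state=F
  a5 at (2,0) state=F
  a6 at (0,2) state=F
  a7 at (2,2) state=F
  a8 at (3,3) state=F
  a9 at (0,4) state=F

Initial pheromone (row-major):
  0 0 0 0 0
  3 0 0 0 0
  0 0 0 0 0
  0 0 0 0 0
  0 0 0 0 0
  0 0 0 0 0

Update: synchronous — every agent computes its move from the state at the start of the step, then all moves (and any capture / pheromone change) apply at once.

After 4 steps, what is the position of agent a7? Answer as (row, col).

t=1: a0@(2,1) a1@(0,1) a2@(1,0) a3@(0,2) a4@(0,2) a5@(1,0) a6@(0,1) a7@(1,1) a8@(2,2) a9@(1,0) | pheromone: 0 4 4 0 0 / 8 2 0 0 0 / 0 2 2 0 0 / 0 0 0 0 0 / 0 0 0 0 0 / 0 0 0 0 0
t=2: a0@(1,0) a1@(1,0) a2@(1,0) a3@(0,1) a4@(0,1) a5@(1,0) a6@(1,0) a7@(1,0) a8@(1,1) a9@(1,0) | pheromone: 0 7 3 0 0 / 21 3 0 0 0 / 0 1 1 0 0 / 0 0 0 0 0 / 0 0 0 0 0 / 0 0 0 0 0
t=3: a0@(1,0) a1@(1,0) a2@(1,0) a3@(1,0) a4@(1,0) a5@(1,0) a6@(1,0) a7@(1,0) a8@(1,0) a9@(1,0) | pheromone: 0 6 2 0 0 / 40 2 0 0 0 / 0 0 0 0 0 / 0 0 0 0 0 / 0 0 0 0 0 / 0 0 0 0 0
t=4: a0@(1,0) a1@(1,0) a2@(1,0) a3@(1,0) a4@(1,0) a5@(1,0) a6@(1,0) a7@(1,0) a8@(1,0) a9@(1,0) | pheromone: 0 5 1 0 0 / 59 1 0 0 0 / 0 0 0 0 0 / 0 0 0 0 0 / 0 0 0 0 0 / 0 0 0 0 0

(1, 0)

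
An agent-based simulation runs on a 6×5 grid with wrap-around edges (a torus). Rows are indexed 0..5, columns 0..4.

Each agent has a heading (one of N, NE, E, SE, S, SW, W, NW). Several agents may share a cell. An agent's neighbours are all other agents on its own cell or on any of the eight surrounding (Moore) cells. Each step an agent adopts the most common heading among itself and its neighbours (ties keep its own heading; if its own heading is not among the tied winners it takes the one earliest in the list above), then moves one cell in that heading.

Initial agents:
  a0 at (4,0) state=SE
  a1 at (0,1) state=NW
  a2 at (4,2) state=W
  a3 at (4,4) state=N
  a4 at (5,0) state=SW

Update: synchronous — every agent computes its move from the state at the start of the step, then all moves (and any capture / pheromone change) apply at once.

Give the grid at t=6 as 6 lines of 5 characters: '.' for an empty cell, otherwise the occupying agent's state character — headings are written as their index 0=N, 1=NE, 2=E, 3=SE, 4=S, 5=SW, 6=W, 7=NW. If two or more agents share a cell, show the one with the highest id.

t=1: a0@(5,1):SE a1@(5,0):NW a2@(4,1):W a3@(3,4):N a4@(0,4):SW
t=2: a0@(0,2):SE a1@(4,4):NW a2@(4,0):W a3@(2,4):N a4@(1,3):SW
t=3: a0@(1,3):SE a1@(3,3):NW a2@(4,4):W a3@(1,4):N a4@(2,2):SW
t=4: a0@(2,4):SE a1@(2,2):NW a2@(4,3):W a3@(0,4):N a4@(3,1):SW
t=5: a0@(3,0):SE a1@(1,1):NW a2@(4,2):W a3@(5,4):N a4@(4,0):SW
t=6: a0@(4,1):SE a1@(0,0):NW a2@(4,1):W a3@(4,4):N a4@(5,4):SW

7....
.....
.....
.....
.6..0
....5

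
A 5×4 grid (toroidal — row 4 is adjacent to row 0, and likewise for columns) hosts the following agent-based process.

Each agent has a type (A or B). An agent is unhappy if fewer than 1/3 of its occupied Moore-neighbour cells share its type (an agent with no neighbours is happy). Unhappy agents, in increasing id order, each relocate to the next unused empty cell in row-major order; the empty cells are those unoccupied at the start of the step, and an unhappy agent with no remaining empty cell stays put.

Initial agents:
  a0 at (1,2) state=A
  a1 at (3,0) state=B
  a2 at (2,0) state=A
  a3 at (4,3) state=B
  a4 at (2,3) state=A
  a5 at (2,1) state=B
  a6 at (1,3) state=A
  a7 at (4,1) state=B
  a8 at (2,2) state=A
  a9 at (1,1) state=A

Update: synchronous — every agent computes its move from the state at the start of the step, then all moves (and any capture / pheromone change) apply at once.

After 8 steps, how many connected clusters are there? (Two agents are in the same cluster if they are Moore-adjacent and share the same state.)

2

t=1: a0@(1,2):A a1@(3,0):B a2@(2,0):A a3@(4,3):B a4@(2,3):A a5@(0,0):B a6@(1,3):A a7@(4,1):B a8@(2,2):A a9@(1,1):A
t=2: (unchanged — steady state)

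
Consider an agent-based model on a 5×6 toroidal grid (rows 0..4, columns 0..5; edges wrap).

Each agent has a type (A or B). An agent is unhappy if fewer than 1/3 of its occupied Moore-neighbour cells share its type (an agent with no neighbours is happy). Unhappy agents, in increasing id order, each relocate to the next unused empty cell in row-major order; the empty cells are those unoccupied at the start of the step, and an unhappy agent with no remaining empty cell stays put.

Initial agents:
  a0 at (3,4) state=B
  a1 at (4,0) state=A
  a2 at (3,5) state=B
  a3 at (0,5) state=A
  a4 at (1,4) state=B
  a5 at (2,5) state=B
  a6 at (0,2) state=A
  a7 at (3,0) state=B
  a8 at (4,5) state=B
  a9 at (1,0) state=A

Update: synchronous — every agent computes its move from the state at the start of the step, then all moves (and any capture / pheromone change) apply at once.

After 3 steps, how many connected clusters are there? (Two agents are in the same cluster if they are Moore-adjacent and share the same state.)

t=1: a0@(3,4):B a1@(0,0):A a2@(3,5):B a3@(0,5):A a4@(1,4):B a5@(2,5):B a6@(0,2):A a7@(3,0):B a8@(4,5):B a9@(1,0):A
t=2: (unchanged — steady state)

3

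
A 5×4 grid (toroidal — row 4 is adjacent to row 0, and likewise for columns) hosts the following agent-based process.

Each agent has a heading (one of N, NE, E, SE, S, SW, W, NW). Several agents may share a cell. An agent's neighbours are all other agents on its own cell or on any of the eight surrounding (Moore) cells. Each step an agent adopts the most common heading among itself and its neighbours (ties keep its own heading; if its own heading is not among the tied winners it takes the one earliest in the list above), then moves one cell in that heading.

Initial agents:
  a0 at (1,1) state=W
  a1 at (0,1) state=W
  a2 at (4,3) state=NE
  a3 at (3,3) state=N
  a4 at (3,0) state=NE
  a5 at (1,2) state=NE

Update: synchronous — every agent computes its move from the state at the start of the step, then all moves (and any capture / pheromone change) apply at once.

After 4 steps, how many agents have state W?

t=1: a0@(1,0):W a1@(0,0):W a2@(3,0):NE a3@(2,0):NE a4@(2,1):NE a5@(1,1):W
t=2: a0@(1,3):W a1@(0,3):W a2@(2,1):NE a3@(1,1):NE a4@(1,2):NE a5@(1,0):W
t=3: a0@(1,2):W a1@(0,2):W a2@(1,2):NE a3@(0,2):NE a4@(0,3):NE a5@(1,3):W
t=4: a0@(1,1):W a1@(0,1):W a2@(0,3):NE a3@(4,3):NE a4@(4,0):NE a5@(1,2):W

3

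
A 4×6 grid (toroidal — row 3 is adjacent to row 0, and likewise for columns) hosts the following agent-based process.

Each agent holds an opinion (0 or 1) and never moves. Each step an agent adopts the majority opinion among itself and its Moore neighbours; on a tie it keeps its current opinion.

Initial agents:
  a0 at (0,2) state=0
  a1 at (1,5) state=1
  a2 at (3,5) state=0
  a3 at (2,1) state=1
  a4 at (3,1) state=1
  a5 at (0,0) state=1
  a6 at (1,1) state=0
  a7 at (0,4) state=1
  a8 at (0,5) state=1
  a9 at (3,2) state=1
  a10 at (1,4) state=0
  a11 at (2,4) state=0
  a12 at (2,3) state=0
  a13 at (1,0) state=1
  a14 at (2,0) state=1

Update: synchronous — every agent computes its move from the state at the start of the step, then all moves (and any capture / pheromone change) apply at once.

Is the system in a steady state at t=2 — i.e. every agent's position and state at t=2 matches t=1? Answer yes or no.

no

t=1: a0@(0,2):0 a1@(1,5):1 a2@(3,5):1 a3@(2,1):1 a4@(3,1):1 a5@(0,0):1 a6@(1,1):1 a7@(0,4):1 a8@(0,5):1 a9@(3,2):1 a10@(1,4):0 a11@(2,4):0 a12@(2,3):0 a13@(1,0):1 a14@(2,0):1
t=2: a0@(0,2):1 a1@(1,5):1 a2@(3,5):1 a3@(2,1):1 a4@(3,1):1 a5@(0,0):1 a6@(1,1):1 a7@(0,4):1 a8@(0,5):1 a9@(3,2):1 a10@(1,4):0 a11@(2,4):0 a12@(2,3):0 a13@(1,0):1 a14@(2,0):1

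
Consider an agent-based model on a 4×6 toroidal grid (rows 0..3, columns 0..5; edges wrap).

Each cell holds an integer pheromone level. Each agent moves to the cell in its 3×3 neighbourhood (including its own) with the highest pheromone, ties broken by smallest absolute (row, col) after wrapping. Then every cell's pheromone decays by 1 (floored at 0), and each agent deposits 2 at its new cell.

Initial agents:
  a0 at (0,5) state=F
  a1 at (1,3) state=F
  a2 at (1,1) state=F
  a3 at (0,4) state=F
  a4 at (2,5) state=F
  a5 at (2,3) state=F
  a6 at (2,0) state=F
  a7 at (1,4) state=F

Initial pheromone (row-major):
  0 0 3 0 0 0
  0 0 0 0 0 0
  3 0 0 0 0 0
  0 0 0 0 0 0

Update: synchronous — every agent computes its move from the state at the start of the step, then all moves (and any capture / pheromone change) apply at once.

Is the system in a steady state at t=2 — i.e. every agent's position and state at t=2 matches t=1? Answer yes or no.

no

t=1: a0@(0,0) a1@(0,2) a2@(0,2) a3@(0,3) a4@(2,0) a5@(1,2) a6@(2,0) a7@(0,3) | pheromone: 2 0 6 4 0 0 / 0 0 2 0 0 0 / 6 0 0 0 0 0 / 0 0 0 0 0 0
t=2: a0@(0,0) a1@(0,2) a2@(0,2) a3@(0,2) a4@(2,0) a5@(0,2) a6@(2,0) a7@(0,2) | pheromone: 3 0 15 3 0 0 / 0 0 1 0 0 0 / 9 0 0 0 0 0 / 0 0 0 0 0 0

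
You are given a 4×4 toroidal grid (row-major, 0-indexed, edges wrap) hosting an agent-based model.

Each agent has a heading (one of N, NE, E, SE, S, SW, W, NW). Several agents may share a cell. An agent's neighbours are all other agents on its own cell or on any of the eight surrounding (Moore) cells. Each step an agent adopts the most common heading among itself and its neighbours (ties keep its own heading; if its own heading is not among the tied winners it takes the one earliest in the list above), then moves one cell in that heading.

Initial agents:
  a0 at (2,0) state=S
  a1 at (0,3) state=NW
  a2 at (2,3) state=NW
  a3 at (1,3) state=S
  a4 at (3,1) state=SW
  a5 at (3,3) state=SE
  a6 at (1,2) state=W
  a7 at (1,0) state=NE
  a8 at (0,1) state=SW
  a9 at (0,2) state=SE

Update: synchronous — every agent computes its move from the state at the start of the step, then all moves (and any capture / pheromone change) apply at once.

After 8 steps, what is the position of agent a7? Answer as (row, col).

t=1: a0@(3,0):S a1@(1,0):SE a2@(3,3):S a3@(2,3):S a4@(0,0):SW a5@(0,0):SE a6@(0,1):NW a7@(2,0):S a8@(1,0):SW a9@(1,3):SE
t=2: a0@(0,0):S a1@(2,1):SE a2@(0,3):S a3@(3,3):S a4@(1,1):SE a5@(1,1):SE a6@(1,2):SE a7@(3,0):S a8@(2,1):SE a9@(2,0):SE
t=3: a0@(1,0):S a1@(3,2):SE a2@(1,3):S a3@(0,3):S a4@(2,2):SE a5@(2,2):SE a6@(2,3):SE a7@(0,0):S a8@(3,2):SE a9@(3,1):SE
t=4: a0@(2,0):S a1@(0,3):SE a2@(2,3):S a3@(1,3):S a4@(3,3):SE a5@(3,3):SE a6@(3,0):SE a7@(1,0):S a8@(0,3):SE a9@(0,2):SE
t=5: a0@(3,0):S a1@(1,0):SE a2@(3,3):S a3@(2,3):S a4@(0,0):SE a5@(0,0):SE a6@(0,1):SE a7@(2,0):S a8@(1,0):SE a9@(1,3):SE
t=6: a0@(0,0):S a1@(2,1):SE a2@(0,3):S a3@(3,3):S a4@(1,1):SE a5@(1,1):SE a6@(1,2):SE a7@(3,0):S a8@(2,1):SE a9@(2,0):SE
t=7: a0@(1,0):S a1@(3,2):SE a2@(1,3):S a3@(0,3):S a4@(2,2):SE a5@(2,2):SE a6@(2,3):SE a7@(0,0):S a8@(3,2):SE a9@(3,1):SE
t=8: a0@(2,0):S a1@(0,3):SE a2@(2,3):S a3@(1,3):S a4@(3,3):SE a5@(3,3):SE a6@(3,0):SE a7@(1,0):S a8@(0,3):SE a9@(0,2):SE

(1, 0)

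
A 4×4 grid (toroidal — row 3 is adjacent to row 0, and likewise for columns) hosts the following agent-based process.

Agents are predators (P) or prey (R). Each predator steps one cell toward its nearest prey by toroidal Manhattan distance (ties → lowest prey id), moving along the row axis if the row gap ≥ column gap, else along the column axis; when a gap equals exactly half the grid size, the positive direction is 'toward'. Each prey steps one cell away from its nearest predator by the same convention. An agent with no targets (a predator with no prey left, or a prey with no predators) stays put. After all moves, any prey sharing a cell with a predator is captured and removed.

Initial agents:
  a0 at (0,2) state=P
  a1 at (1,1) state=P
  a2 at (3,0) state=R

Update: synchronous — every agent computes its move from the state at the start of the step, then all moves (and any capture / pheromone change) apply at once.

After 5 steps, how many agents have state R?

1

t=1: a0@(0,3):P a1@(2,1):P a2@(3,3):R
t=2: a0@(3,3):P a1@(2,2):P a2@(2,3):R
t=3: a0@(2,3):P a1@(2,3):P a2@(1,3):R
t=4: a0@(1,3):P a1@(1,3):P a2@(0,3):R
t=5: a0@(0,3):P a1@(0,3):P a2@(3,3):R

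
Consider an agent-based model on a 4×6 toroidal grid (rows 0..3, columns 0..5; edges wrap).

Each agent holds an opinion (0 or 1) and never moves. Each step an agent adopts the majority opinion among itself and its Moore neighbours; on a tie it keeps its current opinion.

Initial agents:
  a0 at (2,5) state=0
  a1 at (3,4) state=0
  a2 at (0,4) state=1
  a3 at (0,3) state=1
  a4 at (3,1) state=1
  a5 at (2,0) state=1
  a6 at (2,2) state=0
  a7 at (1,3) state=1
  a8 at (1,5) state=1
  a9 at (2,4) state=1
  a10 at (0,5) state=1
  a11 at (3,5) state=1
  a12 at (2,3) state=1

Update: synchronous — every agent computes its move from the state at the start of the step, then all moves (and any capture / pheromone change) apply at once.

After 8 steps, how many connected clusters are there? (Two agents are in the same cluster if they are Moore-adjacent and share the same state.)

t=1: a0@(2,5):1 a1@(3,4):1 a2@(0,4):1 a3@(0,3):1 a4@(3,1):1 a5@(2,0):1 a6@(2,2):1 a7@(1,3):1 a8@(1,5):1 a9@(2,4):1 a10@(0,5):1 a11@(3,5):1 a12@(2,3):1
t=2: (unchanged — steady state)

1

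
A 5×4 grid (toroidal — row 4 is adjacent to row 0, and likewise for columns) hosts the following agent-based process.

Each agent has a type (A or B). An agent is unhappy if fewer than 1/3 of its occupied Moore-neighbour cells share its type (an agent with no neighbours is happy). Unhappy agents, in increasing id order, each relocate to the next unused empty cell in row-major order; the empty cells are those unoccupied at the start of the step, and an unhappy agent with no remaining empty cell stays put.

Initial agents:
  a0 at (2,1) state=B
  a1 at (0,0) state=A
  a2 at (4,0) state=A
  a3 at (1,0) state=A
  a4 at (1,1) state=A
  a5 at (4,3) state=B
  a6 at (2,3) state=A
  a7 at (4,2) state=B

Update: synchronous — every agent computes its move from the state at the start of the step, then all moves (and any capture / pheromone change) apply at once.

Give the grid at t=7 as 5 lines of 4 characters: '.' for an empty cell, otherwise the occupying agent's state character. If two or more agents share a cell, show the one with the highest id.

A.B.
AA..
...A
....
A.BB

t=1: a0@(0,1):B a1@(0,0):A a2@(4,0):A a3@(1,0):A a4@(1,1):A a5@(4,3):B a6@(2,3):A a7@(4,2):B
t=2: a0@(0,2):B a1@(0,0):A a2@(4,0):A a3@(1,0):A a4@(1,1):A a5@(4,3):B a6@(2,3):A a7@(4,2):B
t=3: (unchanged — steady state)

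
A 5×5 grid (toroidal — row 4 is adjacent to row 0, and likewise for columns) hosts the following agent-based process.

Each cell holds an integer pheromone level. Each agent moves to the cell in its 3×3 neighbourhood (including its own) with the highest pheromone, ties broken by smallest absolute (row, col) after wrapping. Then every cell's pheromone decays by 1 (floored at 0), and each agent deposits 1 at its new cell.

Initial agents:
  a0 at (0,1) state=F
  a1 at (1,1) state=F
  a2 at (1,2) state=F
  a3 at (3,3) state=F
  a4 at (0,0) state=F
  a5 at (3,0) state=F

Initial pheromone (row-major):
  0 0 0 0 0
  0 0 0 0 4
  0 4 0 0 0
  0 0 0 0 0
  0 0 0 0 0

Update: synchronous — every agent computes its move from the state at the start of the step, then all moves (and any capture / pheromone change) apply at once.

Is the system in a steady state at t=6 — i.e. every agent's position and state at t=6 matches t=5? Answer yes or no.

t=1: a0@(0,0) a1@(2,1) a2@(2,1) a3@(2,2) a4@(1,4) a5@(2,1) | pheromone: 1 0 0 0 0 / 0 0 0 0 4 / 0 6 1 0 0 / 0 0 0 0 0 / 0 0 0 0 0
t=2: a0@(1,4) a1@(2,1) a2@(2,1) a3@(2,1) a4@(1,4) a5@(2,1) | pheromone: 0 0 0 0 0 / 0 0 0 0 5 / 0 9 0 0 0 / 0 0 0 0 0 / 0 0 0 0 0
t=3: a0@(1,4) a1@(2,1) a2@(2,1) a3@(2,1) a4@(1,4) a5@(2,1) | pheromone: 0 0 0 0 0 / 0 0 0 0 6 / 0 12 0 0 0 / 0 0 0 0 0 / 0 0 0 0 0
t=4: a0@(1,4) a1@(2,1) a2@(2,1) a3@(2,1) a4@(1,4) a5@(2,1) | pheromone: 0 0 0 0 0 / 0 0 0 0 7 / 0 15 0 0 0 / 0 0 0 0 0 / 0 0 0 0 0
t=5: a0@(1,4) a1@(2,1) a2@(2,1) a3@(2,1) a4@(1,4) a5@(2,1) | pheromone: 0 0 0 0 0 / 0 0 0 0 8 / 0 18 0 0 0 / 0 0 0 0 0 / 0 0 0 0 0
t=6: a0@(1,4) a1@(2,1) a2@(2,1) a3@(2,1) a4@(1,4) a5@(2,1) | pheromone: 0 0 0 0 0 / 0 0 0 0 9 / 0 21 0 0 0 / 0 0 0 0 0 / 0 0 0 0 0

yes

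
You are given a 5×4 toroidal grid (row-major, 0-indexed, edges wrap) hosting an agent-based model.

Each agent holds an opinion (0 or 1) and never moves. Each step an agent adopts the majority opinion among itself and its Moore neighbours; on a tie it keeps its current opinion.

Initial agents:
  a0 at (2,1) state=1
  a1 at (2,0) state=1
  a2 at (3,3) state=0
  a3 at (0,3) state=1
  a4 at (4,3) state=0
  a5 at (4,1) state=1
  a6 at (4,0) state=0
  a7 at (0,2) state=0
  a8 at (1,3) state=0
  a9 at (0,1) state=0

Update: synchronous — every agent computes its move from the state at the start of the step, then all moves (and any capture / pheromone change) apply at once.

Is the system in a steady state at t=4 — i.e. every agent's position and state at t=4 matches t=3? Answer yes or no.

yes

t=1: a0@(2,1):1 a1@(2,0):1 a2@(3,3):0 a3@(0,3):0 a4@(4,3):0 a5@(4,1):0 a6@(4,0):0 a7@(0,2):0 a8@(1,3):0 a9@(0,1):0
t=2: (unchanged — steady state)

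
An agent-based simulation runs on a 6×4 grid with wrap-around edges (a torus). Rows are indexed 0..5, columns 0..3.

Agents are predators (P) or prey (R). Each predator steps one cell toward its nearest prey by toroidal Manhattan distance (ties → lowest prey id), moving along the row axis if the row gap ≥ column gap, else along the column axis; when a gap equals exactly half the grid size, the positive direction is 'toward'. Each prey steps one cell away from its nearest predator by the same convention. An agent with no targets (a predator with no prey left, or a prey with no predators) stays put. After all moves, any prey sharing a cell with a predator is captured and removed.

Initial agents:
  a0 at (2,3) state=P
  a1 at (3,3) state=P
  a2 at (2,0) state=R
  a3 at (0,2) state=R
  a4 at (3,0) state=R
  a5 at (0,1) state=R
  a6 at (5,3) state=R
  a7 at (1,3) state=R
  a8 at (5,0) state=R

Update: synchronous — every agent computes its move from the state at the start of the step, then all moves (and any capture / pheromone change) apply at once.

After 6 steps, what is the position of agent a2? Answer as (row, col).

(2, 2)

t=1: a0@(2,0):P a1@(3,0):P a2@(2,1):R a3@(5,2):R a4@(3,1):R a5@(5,1):R a6@(0,3):R a7@(0,3):R a8@(0,0):R
t=2: a0@(2,1):P a1@(3,1):P a2@(2,2):R a3@(0,2):R a4@(3,2):R a5@(0,1):R a6@(5,3):R a7@(5,3):R a8@(5,0):R
t=3: a0@(2,2):P a1@(3,2):P a2@(2,3):R a3@(5,2):R a4@(3,3):R a5@(5,1):R a6@(0,3):R a7@(0,3):R a8@(0,0):R
t=4: a0@(2,3):P a1@(3,3):P a2@(2,0):R a3@(0,2):R a4@(3,0):R a5@(0,1):R a6@(5,3):R a7@(5,3):R a8@(5,0):R
t=5: a0@(2,0):P a1@(3,0):P a2@(2,1):R a3@(5,2):R a4@(3,1):R a5@(5,1):R a6@(0,3):R a7@(0,3):R a8@(0,0):R
t=6: a0@(2,1):P a1@(3,1):P a2@(2,2):R a3@(0,2):R a4@(3,2):R a5@(0,1):R a6@(5,3):R a7@(5,3):R a8@(5,0):R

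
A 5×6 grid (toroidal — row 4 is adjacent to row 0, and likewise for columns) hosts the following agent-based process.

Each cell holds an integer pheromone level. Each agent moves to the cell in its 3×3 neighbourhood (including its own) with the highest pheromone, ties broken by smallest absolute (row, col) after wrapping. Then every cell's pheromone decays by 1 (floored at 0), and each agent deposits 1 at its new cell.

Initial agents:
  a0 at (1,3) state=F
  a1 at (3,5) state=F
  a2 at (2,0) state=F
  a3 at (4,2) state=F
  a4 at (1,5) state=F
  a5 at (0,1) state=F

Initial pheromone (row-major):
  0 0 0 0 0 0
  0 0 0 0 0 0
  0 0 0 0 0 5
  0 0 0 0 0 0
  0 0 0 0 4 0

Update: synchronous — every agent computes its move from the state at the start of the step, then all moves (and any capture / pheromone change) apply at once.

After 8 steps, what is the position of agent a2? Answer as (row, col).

(2, 5)

t=1: a0@(0,2) a1@(2,5) a2@(2,5) a3@(0,1) a4@(2,5) a5@(0,0) | pheromone: 1 1 1 0 0 0 / 0 0 0 0 0 0 / 0 0 0 0 0 7 / 0 0 0 0 0 0 / 0 0 0 0 3 0
t=2: a0@(0,1) a1@(2,5) a2@(2,5) a3@(0,0) a4@(2,5) a5@(0,0) | pheromone: 2 1 0 0 0 0 / 0 0 0 0 0 0 / 0 0 0 0 0 9 / 0 0 0 0 0 0 / 0 0 0 0 2 0
t=3: a0@(0,0) a1@(2,5) a2@(2,5) a3@(0,0) a4@(2,5) a5@(0,0) | pheromone: 4 0 0 0 0 0 / 0 0 0 0 0 0 / 0 0 0 0 0 11 / 0 0 0 0 0 0 / 0 0 0 0 1 0
t=4: a0@(0,0) a1@(2,5) a2@(2,5) a3@(0,0) a4@(2,5) a5@(0,0) | pheromone: 6 0 0 0 0 0 / 0 0 0 0 0 0 / 0 0 0 0 0 13 / 0 0 0 0 0 0 / 0 0 0 0 0 0
t=5: a0@(0,0) a1@(2,5) a2@(2,5) a3@(0,0) a4@(2,5) a5@(0,0) | pheromone: 8 0 0 0 0 0 / 0 0 0 0 0 0 / 0 0 0 0 0 15 / 0 0 0 0 0 0 / 0 0 0 0 0 0
t=6: a0@(0,0) a1@(2,5) a2@(2,5) a3@(0,0) a4@(2,5) a5@(0,0) | pheromone: 10 0 0 0 0 0 / 0 0 0 0 0 0 / 0 0 0 0 0 17 / 0 0 0 0 0 0 / 0 0 0 0 0 0
t=7: a0@(0,0) a1@(2,5) a2@(2,5) a3@(0,0) a4@(2,5) a5@(0,0) | pheromone: 12 0 0 0 0 0 / 0 0 0 0 0 0 / 0 0 0 0 0 19 / 0 0 0 0 0 0 / 0 0 0 0 0 0
t=8: a0@(0,0) a1@(2,5) a2@(2,5) a3@(0,0) a4@(2,5) a5@(0,0) | pheromone: 14 0 0 0 0 0 / 0 0 0 0 0 0 / 0 0 0 0 0 21 / 0 0 0 0 0 0 / 0 0 0 0 0 0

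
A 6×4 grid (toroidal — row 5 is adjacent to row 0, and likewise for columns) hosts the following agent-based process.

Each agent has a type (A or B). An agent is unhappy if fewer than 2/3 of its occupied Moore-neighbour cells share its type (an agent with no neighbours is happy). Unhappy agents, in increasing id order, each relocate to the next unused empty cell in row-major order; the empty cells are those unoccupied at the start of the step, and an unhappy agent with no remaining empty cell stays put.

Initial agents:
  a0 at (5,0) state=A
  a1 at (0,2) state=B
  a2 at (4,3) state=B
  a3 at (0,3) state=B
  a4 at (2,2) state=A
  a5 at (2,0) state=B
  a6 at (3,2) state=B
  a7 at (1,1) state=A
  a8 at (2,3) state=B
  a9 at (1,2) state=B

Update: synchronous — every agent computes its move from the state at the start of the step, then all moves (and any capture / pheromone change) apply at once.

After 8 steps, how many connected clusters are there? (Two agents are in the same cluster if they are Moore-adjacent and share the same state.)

t=1: a0@(0,0):A a1@(0,2):B a2@(0,1):B a3@(0,3):B a4@(1,0):A a5@(1,3):B a6@(3,2):B a7@(2,1):A a8@(2,3):B a9@(3,0):B
t=2: a0@(1,1):A a1@(0,2):B a2@(1,2):B a3@(2,0):B a4@(2,2):A a5@(3,1):B a6@(3,3):B a7@(4,0):A a8@(2,3):B a9@(4,1):B
t=3: a0@(0,0):A a1@(0,1):B a2@(0,3):B a3@(2,0):B a4@(1,0):A a5@(1,3):B a6@(2,1):B a7@(3,0):A a8@(2,3):B a9@(3,2):B
t=4: a0@(0,2):A a1@(1,1):B a2@(1,2):B a3@(2,2):B a4@(3,1):A a5@(3,3):B a6@(4,0):B a7@(4,1):A a8@(4,2):B a9@(3,2):B
t=5: a0@(0,0):A a1@(1,1):B a2@(1,2):B a3@(2,2):B a4@(0,1):A a5@(3,3):B a6@(0,3):B a7@(1,0):A a8@(1,3):B a9@(2,0):B
t=6: a0@(0,2):A a1@(2,1):B a2@(1,2):B a3@(2,2):B a4@(2,3):A a5@(3,3):B a6@(3,0):B a7@(3,1):A a8@(1,3):B a9@(2,0):B
t=7: a0@(0,0):A a1@(2,1):B a2@(0,1):B a3@(2,2):B a4@(0,3):A a5@(3,3):B a6@(1,0):B a7@(1,1):A a8@(3,2):B a9@(2,0):B
t=8: a0@(0,2):A a1@(2,1):B a2@(1,2):B a3@(2,2):B a4@(1,3):A a5@(3,3):B a6@(2,3):B a7@(3,0):A a8@(3,2):B a9@(2,0):B

3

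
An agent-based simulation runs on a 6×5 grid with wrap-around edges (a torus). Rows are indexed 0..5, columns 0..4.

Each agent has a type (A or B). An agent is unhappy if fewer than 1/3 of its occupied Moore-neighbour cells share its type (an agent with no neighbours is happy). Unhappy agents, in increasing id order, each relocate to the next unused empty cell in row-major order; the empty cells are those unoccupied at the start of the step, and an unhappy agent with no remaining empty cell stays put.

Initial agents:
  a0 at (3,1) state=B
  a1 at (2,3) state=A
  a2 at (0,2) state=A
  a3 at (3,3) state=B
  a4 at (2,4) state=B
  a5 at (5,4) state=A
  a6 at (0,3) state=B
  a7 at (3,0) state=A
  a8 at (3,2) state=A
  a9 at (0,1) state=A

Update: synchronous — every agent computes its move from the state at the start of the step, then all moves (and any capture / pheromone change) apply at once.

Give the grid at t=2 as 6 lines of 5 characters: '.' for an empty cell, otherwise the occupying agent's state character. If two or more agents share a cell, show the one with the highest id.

t=1: a0@(0,0):B a1@(2,3):A a2@(0,2):A a3@(3,3):B a4@(2,4):B a5@(0,4):A a6@(1,0):B a7@(1,1):A a8@(3,2):A a9@(0,1):A
t=2: a0@(0,3):B a1@(2,3):A a2@(0,2):A a3@(3,3):B a4@(2,4):B a5@(1,2):A a6@(1,0):B a7@(1,1):A a8@(3,2):A a9@(0,1):A

.AAB.
BAA..
...AB
..AB.
.....
.....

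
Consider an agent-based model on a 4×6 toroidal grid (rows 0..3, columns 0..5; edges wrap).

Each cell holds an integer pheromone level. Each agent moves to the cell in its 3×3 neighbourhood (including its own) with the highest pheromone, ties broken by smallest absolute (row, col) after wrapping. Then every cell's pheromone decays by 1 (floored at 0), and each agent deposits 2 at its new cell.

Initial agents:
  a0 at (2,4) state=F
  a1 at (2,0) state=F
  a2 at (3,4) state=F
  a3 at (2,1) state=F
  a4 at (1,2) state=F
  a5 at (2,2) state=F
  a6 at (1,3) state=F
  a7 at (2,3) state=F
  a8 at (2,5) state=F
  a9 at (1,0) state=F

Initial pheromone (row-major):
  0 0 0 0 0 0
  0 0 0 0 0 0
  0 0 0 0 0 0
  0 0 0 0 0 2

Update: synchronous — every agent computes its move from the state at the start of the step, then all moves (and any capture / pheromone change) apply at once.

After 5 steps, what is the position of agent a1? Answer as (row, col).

(3, 5)

t=1: a0@(3,5) a1@(3,5) a2@(3,5) a3@(1,0) a4@(0,1) a5@(1,1) a6@(0,2) a7@(1,2) a8@(3,5) a9@(0,0) | pheromone: 2 2 2 0 0 0 / 2 2 2 0 0 0 / 0 0 0 0 0 0 / 0 0 0 0 0 9
t=2: a0@(3,5) a1@(3,5) a2@(3,5) a3@(0,0) a4@(0,0) a5@(0,0) a6@(0,1) a7@(0,1) a8@(3,5) a9@(3,5) | pheromone: 7 5 1 0 0 0 / 1 1 1 0 0 0 / 0 0 0 0 0 0 / 0 0 0 0 0 18
t=3: a0@(3,5) a1@(3,5) a2@(3,5) a3@(3,5) a4@(3,5) a5@(3,5) a6@(0,0) a7@(0,0) a8@(3,5) a9@(3,5) | pheromone: 10 4 0 0 0 0 / 0 0 0 0 0 0 / 0 0 0 0 0 0 / 0 0 0 0 0 33
t=4: a0@(3,5) a1@(3,5) a2@(3,5) a3@(3,5) a4@(3,5) a5@(3,5) a6@(3,5) a7@(3,5) a8@(3,5) a9@(3,5) | pheromone: 9 3 0 0 0 0 / 0 0 0 0 0 0 / 0 0 0 0 0 0 / 0 0 0 0 0 52
t=5: a0@(3,5) a1@(3,5) a2@(3,5) a3@(3,5) a4@(3,5) a5@(3,5) a6@(3,5) a7@(3,5) a8@(3,5) a9@(3,5) | pheromone: 8 2 0 0 0 0 / 0 0 0 0 0 0 / 0 0 0 0 0 0 / 0 0 0 0 0 71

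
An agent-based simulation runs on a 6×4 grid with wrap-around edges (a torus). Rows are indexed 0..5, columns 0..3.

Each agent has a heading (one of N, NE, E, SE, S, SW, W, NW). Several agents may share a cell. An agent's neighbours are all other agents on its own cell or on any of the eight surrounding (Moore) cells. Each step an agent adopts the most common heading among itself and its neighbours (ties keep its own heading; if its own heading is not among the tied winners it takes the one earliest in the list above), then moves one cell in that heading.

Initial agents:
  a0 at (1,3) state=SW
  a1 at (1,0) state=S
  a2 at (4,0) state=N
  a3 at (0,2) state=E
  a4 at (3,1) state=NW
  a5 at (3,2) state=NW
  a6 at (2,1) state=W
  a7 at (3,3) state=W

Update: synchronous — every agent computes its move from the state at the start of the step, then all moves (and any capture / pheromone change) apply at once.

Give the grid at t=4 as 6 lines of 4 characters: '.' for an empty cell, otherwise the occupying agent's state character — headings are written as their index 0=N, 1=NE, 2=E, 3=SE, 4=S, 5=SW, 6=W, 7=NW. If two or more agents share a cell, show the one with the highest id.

t=1: a0@(2,2):SW a1@(2,0):S a2@(3,0):N a3@(0,3):E a4@(2,0):NW a5@(2,1):NW a6@(1,0):NW a7@(3,2):W
t=2: a0@(3,1):SW a1@(1,3):NW a2@(2,3):NW a3@(0,0):E a4@(1,3):NW a5@(1,0):NW a6@(0,3):NW a7@(3,1):W
t=3: a0@(4,0):SW a1@(0,2):NW a2@(1,2):NW a3@(5,3):NW a4@(0,2):NW a5@(0,3):NW a6@(5,2):NW a7@(3,0):W
t=4: a0@(5,3):SW a1@(5,1):NW a2@(0,1):NW a3@(4,2):NW a4@(5,1):NW a5@(5,2):NW a6@(4,1):NW a7@(3,3):W

.7..
....
....
...6
.77.
.775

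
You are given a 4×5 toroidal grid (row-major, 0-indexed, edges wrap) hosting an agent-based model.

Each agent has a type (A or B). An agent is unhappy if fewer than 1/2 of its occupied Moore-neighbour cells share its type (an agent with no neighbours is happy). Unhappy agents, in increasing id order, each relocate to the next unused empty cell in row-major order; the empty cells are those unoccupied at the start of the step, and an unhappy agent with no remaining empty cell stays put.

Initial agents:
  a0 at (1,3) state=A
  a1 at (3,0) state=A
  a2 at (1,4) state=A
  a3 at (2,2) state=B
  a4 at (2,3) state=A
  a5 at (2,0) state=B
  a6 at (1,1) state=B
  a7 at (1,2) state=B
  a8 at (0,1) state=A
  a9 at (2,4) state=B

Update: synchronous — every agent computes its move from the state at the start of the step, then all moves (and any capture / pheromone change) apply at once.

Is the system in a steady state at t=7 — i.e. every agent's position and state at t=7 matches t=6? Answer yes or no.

yes

t=1: a0@(0,0):A a1@(0,2):A a2@(1,4):A a3@(2,2):B a4@(0,3):A a5@(2,0):B a6@(1,1):B a7@(0,4):B a8@(1,0):A a9@(2,1):B
t=2: a0@(0,0):A a1@(0,2):A a2@(1,4):A a3@(2,2):B a4@(0,3):A a5@(2,0):B a6@(1,1):B a7@(0,1):B a8@(1,2):A a9@(2,1):B
t=3: a0@(0,4):A a1@(0,2):A a2@(1,4):A a3@(2,2):B a4@(0,3):A a5@(2,0):B a6@(1,1):B a7@(1,0):B a8@(1,3):A a9@(2,1):B
t=4: (unchanged — steady state)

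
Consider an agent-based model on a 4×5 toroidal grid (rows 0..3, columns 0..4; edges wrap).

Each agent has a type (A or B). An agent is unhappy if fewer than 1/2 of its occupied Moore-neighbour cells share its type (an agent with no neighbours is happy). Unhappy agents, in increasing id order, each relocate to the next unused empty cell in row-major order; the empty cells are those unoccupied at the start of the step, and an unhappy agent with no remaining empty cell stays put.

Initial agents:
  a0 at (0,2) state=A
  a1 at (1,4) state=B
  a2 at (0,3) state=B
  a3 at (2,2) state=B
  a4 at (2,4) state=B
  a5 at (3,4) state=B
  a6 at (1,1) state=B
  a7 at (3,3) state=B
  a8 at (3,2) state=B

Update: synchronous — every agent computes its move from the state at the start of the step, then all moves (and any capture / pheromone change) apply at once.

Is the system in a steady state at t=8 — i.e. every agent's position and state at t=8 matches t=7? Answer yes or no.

no

t=1: a0@(0,0):A a1@(1,4):B a2@(0,3):B a3@(2,2):B a4@(2,4):B a5@(3,4):B a6@(1,1):B a7@(3,3):B a8@(3,2):B
t=2: a0@(0,1):A a1@(1,4):B a2@(0,3):B a3@(2,2):B a4@(2,4):B a5@(3,4):B a6@(1,1):B a7@(3,3):B a8@(3,2):B
t=3: a0@(0,0):A a1@(1,4):B a2@(0,3):B a3@(2,2):B a4@(2,4):B a5@(3,4):B a6@(1,1):B a7@(3,3):B a8@(3,2):B
t=4: a0@(0,1):A a1@(1,4):B a2@(0,3):B a3@(2,2):B a4@(2,4):B a5@(3,4):B a6@(1,1):B a7@(3,3):B a8@(3,2):B
t=5: a0@(0,0):A a1@(1,4):B a2@(0,3):B a3@(2,2):B a4@(2,4):B a5@(3,4):B a6@(1,1):B a7@(3,3):B a8@(3,2):B
t=6: a0@(0,1):A a1@(1,4):B a2@(0,3):B a3@(2,2):B a4@(2,4):B a5@(3,4):B a6@(1,1):B a7@(3,3):B a8@(3,2):B
t=7: a0@(0,0):A a1@(1,4):B a2@(0,3):B a3@(2,2):B a4@(2,4):B a5@(3,4):B a6@(1,1):B a7@(3,3):B a8@(3,2):B
t=8: a0@(0,1):A a1@(1,4):B a2@(0,3):B a3@(2,2):B a4@(2,4):B a5@(3,4):B a6@(1,1):B a7@(3,3):B a8@(3,2):B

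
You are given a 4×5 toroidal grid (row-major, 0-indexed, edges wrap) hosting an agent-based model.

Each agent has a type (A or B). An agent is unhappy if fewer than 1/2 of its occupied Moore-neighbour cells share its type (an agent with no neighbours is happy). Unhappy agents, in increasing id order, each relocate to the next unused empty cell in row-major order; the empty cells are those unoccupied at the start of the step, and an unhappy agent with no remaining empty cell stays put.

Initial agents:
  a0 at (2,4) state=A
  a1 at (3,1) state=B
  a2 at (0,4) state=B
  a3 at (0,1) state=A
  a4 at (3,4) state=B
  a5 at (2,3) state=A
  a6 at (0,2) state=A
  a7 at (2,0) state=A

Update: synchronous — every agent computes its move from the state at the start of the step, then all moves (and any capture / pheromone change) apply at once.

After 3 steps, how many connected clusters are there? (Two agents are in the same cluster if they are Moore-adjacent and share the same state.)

t=1: a0@(2,4):A a1@(0,0):B a2@(0,4):B a3@(0,1):A a4@(0,3):B a5@(2,3):A a6@(0,2):A a7@(1,0):A
t=2: a0@(2,4):A a1@(1,1):B a2@(0,4):B a3@(0,1):A a4@(0,3):B a5@(2,3):A a6@(0,2):A a7@(1,0):A
t=3: a0@(2,4):A a1@(0,0):B a2@(0,4):B a3@(0,1):A a4@(0,3):B a5@(2,3):A a6@(1,2):A a7@(1,0):A

2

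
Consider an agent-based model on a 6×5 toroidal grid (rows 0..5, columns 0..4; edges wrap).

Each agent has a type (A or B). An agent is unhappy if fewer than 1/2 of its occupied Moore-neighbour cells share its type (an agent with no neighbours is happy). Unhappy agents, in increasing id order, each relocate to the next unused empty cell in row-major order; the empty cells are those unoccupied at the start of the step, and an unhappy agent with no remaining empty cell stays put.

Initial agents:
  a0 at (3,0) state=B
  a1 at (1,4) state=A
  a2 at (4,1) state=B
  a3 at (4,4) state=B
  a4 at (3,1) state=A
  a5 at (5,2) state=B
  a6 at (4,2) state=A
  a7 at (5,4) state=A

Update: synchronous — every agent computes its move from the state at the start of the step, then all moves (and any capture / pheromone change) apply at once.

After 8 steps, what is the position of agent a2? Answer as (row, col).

t=1: a0@(3,0):B a1@(1,4):A a2@(4,1):B a3@(4,4):B a4@(0,0):A a5@(5,2):B a6@(0,1):A a7@(0,2):A
t=2: a0@(3,0):B a1@(1,4):A a2@(4,1):B a3@(4,4):B a4@(0,0):A a5@(0,3):B a6@(0,1):A a7@(0,2):A
t=3: a0@(3,0):B a1@(1,4):A a2@(4,1):B a3@(4,4):B a4@(0,0):A a5@(0,4):B a6@(0,1):A a7@(0,2):A
t=4: a0@(3,0):B a1@(1,4):A a2@(4,1):B a3@(4,4):B a4@(0,0):A a5@(0,3):B a6@(0,1):A a7@(0,2):A
t=5: a0@(3,0):B a1@(1,4):A a2@(4,1):B a3@(4,4):B a4@(0,0):A a5@(0,4):B a6@(0,1):A a7@(0,2):A
t=6: a0@(3,0):B a1@(1,4):A a2@(4,1):B a3@(4,4):B a4@(0,0):A a5@(0,3):B a6@(0,1):A a7@(0,2):A
t=7: a0@(3,0):B a1@(1,4):A a2@(4,1):B a3@(4,4):B a4@(0,0):A a5@(0,4):B a6@(0,1):A a7@(0,2):A
t=8: a0@(3,0):B a1@(1,4):A a2@(4,1):B a3@(4,4):B a4@(0,0):A a5@(0,3):B a6@(0,1):A a7@(0,2):A

(4, 1)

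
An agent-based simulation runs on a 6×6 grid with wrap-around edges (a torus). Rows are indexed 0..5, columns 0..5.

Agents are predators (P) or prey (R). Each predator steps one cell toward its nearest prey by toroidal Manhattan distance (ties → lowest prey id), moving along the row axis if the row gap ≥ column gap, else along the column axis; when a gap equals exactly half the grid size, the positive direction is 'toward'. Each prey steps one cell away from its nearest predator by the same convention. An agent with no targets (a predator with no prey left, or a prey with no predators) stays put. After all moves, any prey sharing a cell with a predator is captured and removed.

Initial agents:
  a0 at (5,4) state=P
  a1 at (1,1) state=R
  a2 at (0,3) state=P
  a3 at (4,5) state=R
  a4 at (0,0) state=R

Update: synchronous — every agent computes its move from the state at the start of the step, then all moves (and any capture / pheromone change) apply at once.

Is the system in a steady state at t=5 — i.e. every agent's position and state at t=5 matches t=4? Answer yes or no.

no

t=1: a0@(4,4):P a1@(1,0):R a2@(0,2):P a3@(3,5):R a4@(0,1):R
t=2: a0@(3,4):P a1@(1,5):R a2@(0,1):P a3@(2,5):R a4@(0,0):R
t=3: a0@(2,4):P a1@(0,5):R a2@(0,0):P a3@(1,5):R a4@(0,5):R
t=4: a0@(1,4):P a1@(0,4):R a2@(0,5):P a4@(0,4):R
t=5: a0@(0,4):P a1@(5,4):R a2@(0,4):P a4@(5,4):R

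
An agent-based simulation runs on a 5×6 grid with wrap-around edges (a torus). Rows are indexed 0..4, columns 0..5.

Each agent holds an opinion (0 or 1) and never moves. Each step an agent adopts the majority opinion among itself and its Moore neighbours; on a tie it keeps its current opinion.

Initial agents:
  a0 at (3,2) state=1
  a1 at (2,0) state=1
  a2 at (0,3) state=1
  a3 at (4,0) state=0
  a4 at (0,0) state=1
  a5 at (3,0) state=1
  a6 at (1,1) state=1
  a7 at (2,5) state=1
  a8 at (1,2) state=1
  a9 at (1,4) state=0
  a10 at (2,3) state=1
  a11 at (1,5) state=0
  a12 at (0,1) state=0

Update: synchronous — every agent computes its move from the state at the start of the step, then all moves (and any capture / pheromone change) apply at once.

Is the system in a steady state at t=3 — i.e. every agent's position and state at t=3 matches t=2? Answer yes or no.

no

t=1: a0@(3,2):1 a1@(2,0):1 a2@(0,3):1 a3@(4,0):0 a4@(0,0):0 a5@(3,0):1 a6@(1,1):1 a7@(2,5):1 a8@(1,2):1 a9@(1,4):1 a10@(2,3):1 a11@(1,5):1 a12@(0,1):1
t=2: a0@(3,2):1 a1@(2,0):1 a2@(0,3):1 a3@(4,0):0 a4@(0,0):1 a5@(3,0):1 a6@(1,1):1 a7@(2,5):1 a8@(1,2):1 a9@(1,4):1 a10@(2,3):1 a11@(1,5):1 a12@(0,1):1
t=3: a0@(3,2):1 a1@(2,0):1 a2@(0,3):1 a3@(4,0):1 a4@(0,0):1 a5@(3,0):1 a6@(1,1):1 a7@(2,5):1 a8@(1,2):1 a9@(1,4):1 a10@(2,3):1 a11@(1,5):1 a12@(0,1):1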